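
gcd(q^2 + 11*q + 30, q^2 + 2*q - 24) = q + 6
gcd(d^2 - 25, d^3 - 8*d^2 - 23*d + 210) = d + 5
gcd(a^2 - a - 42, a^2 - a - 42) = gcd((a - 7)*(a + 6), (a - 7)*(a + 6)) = a^2 - a - 42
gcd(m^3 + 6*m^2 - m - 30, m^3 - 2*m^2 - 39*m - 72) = m + 3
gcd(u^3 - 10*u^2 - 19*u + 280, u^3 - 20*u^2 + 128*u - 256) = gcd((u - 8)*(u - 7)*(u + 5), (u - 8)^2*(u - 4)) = u - 8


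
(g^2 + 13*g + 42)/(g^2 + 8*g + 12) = (g + 7)/(g + 2)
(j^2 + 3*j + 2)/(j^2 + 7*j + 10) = (j + 1)/(j + 5)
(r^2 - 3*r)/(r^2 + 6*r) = (r - 3)/(r + 6)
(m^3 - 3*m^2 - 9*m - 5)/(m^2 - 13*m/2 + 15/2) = 2*(m^2 + 2*m + 1)/(2*m - 3)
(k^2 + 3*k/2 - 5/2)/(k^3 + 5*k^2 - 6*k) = (k + 5/2)/(k*(k + 6))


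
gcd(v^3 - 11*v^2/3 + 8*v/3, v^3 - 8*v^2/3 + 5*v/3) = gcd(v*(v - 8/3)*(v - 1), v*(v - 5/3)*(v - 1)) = v^2 - v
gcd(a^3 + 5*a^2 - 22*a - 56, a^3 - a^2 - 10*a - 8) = a^2 - 2*a - 8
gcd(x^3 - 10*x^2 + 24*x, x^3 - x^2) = x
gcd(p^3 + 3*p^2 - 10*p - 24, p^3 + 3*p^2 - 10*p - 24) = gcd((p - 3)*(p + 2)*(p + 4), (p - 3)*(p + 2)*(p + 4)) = p^3 + 3*p^2 - 10*p - 24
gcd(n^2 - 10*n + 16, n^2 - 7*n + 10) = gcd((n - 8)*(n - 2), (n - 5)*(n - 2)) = n - 2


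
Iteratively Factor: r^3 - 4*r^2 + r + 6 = (r - 2)*(r^2 - 2*r - 3) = (r - 3)*(r - 2)*(r + 1)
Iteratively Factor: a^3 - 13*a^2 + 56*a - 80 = (a - 4)*(a^2 - 9*a + 20) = (a - 5)*(a - 4)*(a - 4)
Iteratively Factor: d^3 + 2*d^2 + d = (d)*(d^2 + 2*d + 1) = d*(d + 1)*(d + 1)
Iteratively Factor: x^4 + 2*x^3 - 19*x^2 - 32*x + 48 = (x + 3)*(x^3 - x^2 - 16*x + 16) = (x + 3)*(x + 4)*(x^2 - 5*x + 4) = (x - 4)*(x + 3)*(x + 4)*(x - 1)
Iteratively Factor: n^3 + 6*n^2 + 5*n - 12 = (n + 3)*(n^2 + 3*n - 4) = (n + 3)*(n + 4)*(n - 1)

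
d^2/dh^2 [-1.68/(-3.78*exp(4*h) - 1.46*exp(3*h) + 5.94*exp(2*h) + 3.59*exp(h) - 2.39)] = ((-101.6064*exp(3*h) - 22.0752*exp(2*h) + 39.9168*exp(h) + 6.0312)*(3.78*exp(4*h) + 1.46*exp(3*h) - 5.94*exp(2*h) - 3.59*exp(h) + 2.39) + 1.68*(15.12*exp(3*h) + 4.38*exp(2*h) - 11.88*exp(h) - 3.59)*(30.24*exp(3*h) + 8.76*exp(2*h) - 23.76*exp(h) - 7.18)*exp(h))*exp(h)/(3.78*exp(4*h) + 1.46*exp(3*h) - 5.94*exp(2*h) - 3.59*exp(h) + 2.39)^3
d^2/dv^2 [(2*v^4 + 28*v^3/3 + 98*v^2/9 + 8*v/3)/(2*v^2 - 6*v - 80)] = 2*(9*v^6 - 81*v^5 - 837*v^4 + 10857*v^3 + 107400*v^2 + 203040*v + 76960)/(9*(v^6 - 9*v^5 - 93*v^4 + 693*v^3 + 3720*v^2 - 14400*v - 64000))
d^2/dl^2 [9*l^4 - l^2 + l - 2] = 108*l^2 - 2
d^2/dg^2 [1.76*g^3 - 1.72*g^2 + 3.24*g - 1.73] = 10.56*g - 3.44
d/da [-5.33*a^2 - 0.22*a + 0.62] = -10.66*a - 0.22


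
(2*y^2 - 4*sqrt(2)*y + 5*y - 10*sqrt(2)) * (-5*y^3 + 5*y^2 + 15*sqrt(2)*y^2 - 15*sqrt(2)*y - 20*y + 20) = -10*y^5 - 15*y^4 + 50*sqrt(2)*y^4 - 135*y^3 + 75*sqrt(2)*y^3 - 240*y^2 - 45*sqrt(2)*y^2 + 120*sqrt(2)*y + 400*y - 200*sqrt(2)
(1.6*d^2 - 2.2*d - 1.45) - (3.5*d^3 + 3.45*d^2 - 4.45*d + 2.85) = -3.5*d^3 - 1.85*d^2 + 2.25*d - 4.3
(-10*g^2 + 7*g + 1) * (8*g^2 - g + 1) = -80*g^4 + 66*g^3 - 9*g^2 + 6*g + 1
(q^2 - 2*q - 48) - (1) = q^2 - 2*q - 49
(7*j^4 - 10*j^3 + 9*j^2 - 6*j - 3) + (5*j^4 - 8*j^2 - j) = 12*j^4 - 10*j^3 + j^2 - 7*j - 3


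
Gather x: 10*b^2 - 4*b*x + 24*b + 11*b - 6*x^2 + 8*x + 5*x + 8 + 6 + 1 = 10*b^2 + 35*b - 6*x^2 + x*(13 - 4*b) + 15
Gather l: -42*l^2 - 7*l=-42*l^2 - 7*l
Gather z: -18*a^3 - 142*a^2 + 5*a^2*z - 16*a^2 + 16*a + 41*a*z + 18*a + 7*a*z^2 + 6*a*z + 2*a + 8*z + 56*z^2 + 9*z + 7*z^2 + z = -18*a^3 - 158*a^2 + 36*a + z^2*(7*a + 63) + z*(5*a^2 + 47*a + 18)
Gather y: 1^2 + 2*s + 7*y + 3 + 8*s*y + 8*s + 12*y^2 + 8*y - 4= 10*s + 12*y^2 + y*(8*s + 15)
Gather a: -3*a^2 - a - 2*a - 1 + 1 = -3*a^2 - 3*a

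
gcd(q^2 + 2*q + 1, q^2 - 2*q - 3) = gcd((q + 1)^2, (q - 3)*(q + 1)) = q + 1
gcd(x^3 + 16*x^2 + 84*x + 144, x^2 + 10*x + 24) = x^2 + 10*x + 24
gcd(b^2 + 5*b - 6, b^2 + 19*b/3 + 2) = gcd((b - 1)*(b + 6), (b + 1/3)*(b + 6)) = b + 6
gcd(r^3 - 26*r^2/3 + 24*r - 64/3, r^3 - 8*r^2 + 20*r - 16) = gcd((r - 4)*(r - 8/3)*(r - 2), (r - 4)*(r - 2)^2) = r^2 - 6*r + 8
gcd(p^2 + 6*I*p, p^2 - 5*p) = p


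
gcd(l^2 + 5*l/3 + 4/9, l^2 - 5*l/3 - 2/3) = l + 1/3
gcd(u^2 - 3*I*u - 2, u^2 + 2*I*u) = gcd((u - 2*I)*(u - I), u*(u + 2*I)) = 1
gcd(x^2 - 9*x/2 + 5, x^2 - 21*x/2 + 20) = x - 5/2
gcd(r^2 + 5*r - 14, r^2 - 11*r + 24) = 1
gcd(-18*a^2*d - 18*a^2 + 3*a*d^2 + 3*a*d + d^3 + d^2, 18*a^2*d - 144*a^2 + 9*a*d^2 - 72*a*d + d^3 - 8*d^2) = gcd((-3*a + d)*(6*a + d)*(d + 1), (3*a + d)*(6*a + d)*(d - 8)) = 6*a + d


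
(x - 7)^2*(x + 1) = x^3 - 13*x^2 + 35*x + 49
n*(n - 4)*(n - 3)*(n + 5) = n^4 - 2*n^3 - 23*n^2 + 60*n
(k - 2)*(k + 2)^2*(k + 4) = k^4 + 6*k^3 + 4*k^2 - 24*k - 32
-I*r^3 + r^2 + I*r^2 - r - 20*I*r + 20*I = (r - 4*I)*(r + 5*I)*(-I*r + I)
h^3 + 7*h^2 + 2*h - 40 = (h - 2)*(h + 4)*(h + 5)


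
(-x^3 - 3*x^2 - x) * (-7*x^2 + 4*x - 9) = 7*x^5 + 17*x^4 + 4*x^3 + 23*x^2 + 9*x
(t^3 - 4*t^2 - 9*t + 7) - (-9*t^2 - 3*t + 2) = t^3 + 5*t^2 - 6*t + 5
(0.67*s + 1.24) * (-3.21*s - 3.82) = -2.1507*s^2 - 6.5398*s - 4.7368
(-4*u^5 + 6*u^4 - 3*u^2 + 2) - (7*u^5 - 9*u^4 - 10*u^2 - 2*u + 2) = -11*u^5 + 15*u^4 + 7*u^2 + 2*u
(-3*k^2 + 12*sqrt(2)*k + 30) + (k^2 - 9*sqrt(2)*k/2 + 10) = -2*k^2 + 15*sqrt(2)*k/2 + 40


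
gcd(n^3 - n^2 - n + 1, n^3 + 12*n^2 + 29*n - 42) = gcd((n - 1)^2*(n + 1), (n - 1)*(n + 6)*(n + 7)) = n - 1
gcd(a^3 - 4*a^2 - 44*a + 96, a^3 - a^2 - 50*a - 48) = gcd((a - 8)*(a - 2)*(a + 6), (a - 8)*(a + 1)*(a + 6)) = a^2 - 2*a - 48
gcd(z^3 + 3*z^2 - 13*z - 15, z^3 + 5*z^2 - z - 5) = z^2 + 6*z + 5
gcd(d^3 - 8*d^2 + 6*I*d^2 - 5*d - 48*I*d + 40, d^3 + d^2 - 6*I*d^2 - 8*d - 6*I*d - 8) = 1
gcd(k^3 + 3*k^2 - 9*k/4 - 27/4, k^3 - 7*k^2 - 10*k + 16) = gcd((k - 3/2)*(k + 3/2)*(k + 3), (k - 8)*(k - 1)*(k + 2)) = 1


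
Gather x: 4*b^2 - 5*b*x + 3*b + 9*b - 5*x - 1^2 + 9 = 4*b^2 + 12*b + x*(-5*b - 5) + 8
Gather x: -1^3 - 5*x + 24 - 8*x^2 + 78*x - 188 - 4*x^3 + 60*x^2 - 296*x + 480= -4*x^3 + 52*x^2 - 223*x + 315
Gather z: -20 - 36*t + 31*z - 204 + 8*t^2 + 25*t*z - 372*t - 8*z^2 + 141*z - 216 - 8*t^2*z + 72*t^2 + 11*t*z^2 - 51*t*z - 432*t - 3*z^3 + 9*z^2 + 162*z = 80*t^2 - 840*t - 3*z^3 + z^2*(11*t + 1) + z*(-8*t^2 - 26*t + 334) - 440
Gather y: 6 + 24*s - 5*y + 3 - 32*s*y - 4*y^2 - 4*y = 24*s - 4*y^2 + y*(-32*s - 9) + 9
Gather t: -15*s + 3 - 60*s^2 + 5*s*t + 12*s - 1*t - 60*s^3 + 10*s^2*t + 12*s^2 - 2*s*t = -60*s^3 - 48*s^2 - 3*s + t*(10*s^2 + 3*s - 1) + 3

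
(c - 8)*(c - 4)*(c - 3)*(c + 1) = c^4 - 14*c^3 + 53*c^2 - 28*c - 96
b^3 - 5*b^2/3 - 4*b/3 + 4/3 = (b - 2)*(b - 2/3)*(b + 1)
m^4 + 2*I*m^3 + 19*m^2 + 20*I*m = m*(m - 4*I)*(m + I)*(m + 5*I)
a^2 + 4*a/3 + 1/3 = (a + 1/3)*(a + 1)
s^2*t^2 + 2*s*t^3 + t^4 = t^2*(s + t)^2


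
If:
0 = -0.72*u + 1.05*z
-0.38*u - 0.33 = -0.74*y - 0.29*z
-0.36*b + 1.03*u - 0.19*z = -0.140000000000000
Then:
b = 3.64467592592593*z + 0.388888888888889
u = 1.45833333333333*z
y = 0.356981981981982*z + 0.445945945945946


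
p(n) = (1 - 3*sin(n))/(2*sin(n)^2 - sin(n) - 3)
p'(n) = (1 - 3*sin(n))*(-4*sin(n)*cos(n) + cos(n))/(2*sin(n)^2 - sin(n) - 3)^2 - 3*cos(n)/(2*sin(n)^2 - sin(n) - 3)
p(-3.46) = -0.02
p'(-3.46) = -0.91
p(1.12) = 0.75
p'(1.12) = 0.94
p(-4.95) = 0.92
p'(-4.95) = 0.64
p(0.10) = -0.23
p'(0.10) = 1.01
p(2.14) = 0.63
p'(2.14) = -1.00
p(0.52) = 0.16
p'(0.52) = 0.91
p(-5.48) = 0.43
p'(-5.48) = 0.99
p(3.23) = -0.44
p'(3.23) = -1.24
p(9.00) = 0.08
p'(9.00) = -0.90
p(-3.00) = -0.50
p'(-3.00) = -1.33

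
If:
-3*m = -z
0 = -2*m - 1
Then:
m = -1/2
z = -3/2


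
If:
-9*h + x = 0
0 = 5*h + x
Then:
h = 0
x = 0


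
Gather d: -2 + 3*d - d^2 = -d^2 + 3*d - 2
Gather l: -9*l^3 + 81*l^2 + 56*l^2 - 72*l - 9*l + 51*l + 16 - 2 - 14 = -9*l^3 + 137*l^2 - 30*l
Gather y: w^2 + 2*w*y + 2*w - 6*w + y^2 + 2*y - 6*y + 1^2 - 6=w^2 - 4*w + y^2 + y*(2*w - 4) - 5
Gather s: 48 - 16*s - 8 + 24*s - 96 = 8*s - 56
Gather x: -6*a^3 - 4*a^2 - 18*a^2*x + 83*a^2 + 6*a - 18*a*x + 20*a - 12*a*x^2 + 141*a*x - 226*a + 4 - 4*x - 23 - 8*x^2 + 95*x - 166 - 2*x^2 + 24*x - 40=-6*a^3 + 79*a^2 - 200*a + x^2*(-12*a - 10) + x*(-18*a^2 + 123*a + 115) - 225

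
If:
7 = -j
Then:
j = -7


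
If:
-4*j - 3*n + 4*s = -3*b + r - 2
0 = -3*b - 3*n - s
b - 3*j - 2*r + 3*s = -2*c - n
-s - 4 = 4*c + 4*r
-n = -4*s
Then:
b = -13*s/3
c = 1/13 - 899*s/156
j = 10/13 - 517*s/78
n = 4*s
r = 215*s/39 - 14/13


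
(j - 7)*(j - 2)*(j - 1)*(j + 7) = j^4 - 3*j^3 - 47*j^2 + 147*j - 98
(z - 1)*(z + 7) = z^2 + 6*z - 7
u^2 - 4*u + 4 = (u - 2)^2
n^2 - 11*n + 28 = (n - 7)*(n - 4)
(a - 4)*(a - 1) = a^2 - 5*a + 4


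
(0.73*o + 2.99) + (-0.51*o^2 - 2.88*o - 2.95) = -0.51*o^2 - 2.15*o + 0.04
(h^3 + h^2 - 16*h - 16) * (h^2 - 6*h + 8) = h^5 - 5*h^4 - 14*h^3 + 88*h^2 - 32*h - 128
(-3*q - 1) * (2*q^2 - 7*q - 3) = -6*q^3 + 19*q^2 + 16*q + 3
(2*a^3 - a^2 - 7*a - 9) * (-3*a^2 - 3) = -6*a^5 + 3*a^4 + 15*a^3 + 30*a^2 + 21*a + 27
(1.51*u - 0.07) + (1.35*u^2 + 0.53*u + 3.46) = 1.35*u^2 + 2.04*u + 3.39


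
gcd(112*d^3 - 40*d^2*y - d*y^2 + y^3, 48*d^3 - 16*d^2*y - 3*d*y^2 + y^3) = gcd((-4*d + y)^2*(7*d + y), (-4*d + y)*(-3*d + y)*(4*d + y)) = -4*d + y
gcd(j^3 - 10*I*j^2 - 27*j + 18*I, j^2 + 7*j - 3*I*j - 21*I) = j - 3*I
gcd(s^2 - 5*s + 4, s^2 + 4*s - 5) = s - 1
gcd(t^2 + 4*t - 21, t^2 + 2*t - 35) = t + 7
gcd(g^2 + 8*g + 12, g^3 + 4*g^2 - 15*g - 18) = g + 6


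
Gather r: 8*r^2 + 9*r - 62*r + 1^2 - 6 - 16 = 8*r^2 - 53*r - 21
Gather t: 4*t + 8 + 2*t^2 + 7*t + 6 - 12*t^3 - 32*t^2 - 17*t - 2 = -12*t^3 - 30*t^2 - 6*t + 12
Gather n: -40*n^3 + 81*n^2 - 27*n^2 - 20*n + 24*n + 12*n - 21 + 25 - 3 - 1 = -40*n^3 + 54*n^2 + 16*n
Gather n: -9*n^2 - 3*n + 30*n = -9*n^2 + 27*n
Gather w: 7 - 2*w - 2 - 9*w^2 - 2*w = -9*w^2 - 4*w + 5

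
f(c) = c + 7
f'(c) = 1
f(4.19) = 11.19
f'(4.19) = 1.00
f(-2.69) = 4.31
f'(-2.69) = 1.00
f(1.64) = 8.64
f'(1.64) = 1.00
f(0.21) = 7.21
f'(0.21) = 1.00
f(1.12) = 8.12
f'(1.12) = 1.00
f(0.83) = 7.83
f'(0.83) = 1.00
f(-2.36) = 4.64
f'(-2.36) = 1.00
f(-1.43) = 5.57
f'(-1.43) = 1.00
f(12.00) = 19.00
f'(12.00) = 1.00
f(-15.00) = -8.00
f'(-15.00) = 1.00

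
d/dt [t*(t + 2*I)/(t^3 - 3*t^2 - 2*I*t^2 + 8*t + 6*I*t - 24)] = (-t^2 + 12*I)/(t^4 + t^3*(-6 - 8*I) + t^2*(-7 + 48*I) + t*(96 - 72*I) - 144)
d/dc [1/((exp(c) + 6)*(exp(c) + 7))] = (-2*exp(c) - 13)*exp(c)/(exp(4*c) + 26*exp(3*c) + 253*exp(2*c) + 1092*exp(c) + 1764)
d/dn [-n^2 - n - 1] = -2*n - 1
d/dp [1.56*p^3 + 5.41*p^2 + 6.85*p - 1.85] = 4.68*p^2 + 10.82*p + 6.85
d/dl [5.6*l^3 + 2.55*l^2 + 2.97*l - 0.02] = 16.8*l^2 + 5.1*l + 2.97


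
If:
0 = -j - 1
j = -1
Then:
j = -1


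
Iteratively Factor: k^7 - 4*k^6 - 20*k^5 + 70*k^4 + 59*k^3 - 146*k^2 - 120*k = (k - 5)*(k^6 + k^5 - 15*k^4 - 5*k^3 + 34*k^2 + 24*k) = (k - 5)*(k - 2)*(k^5 + 3*k^4 - 9*k^3 - 23*k^2 - 12*k) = (k - 5)*(k - 2)*(k + 4)*(k^4 - k^3 - 5*k^2 - 3*k) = k*(k - 5)*(k - 2)*(k + 4)*(k^3 - k^2 - 5*k - 3) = k*(k - 5)*(k - 2)*(k + 1)*(k + 4)*(k^2 - 2*k - 3) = k*(k - 5)*(k - 3)*(k - 2)*(k + 1)*(k + 4)*(k + 1)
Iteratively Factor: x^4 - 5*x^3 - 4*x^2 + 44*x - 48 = (x - 4)*(x^3 - x^2 - 8*x + 12) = (x - 4)*(x - 2)*(x^2 + x - 6) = (x - 4)*(x - 2)^2*(x + 3)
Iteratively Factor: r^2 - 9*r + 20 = (r - 4)*(r - 5)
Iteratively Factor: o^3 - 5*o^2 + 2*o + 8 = (o - 2)*(o^2 - 3*o - 4) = (o - 2)*(o + 1)*(o - 4)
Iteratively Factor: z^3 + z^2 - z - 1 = (z - 1)*(z^2 + 2*z + 1) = (z - 1)*(z + 1)*(z + 1)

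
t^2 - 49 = (t - 7)*(t + 7)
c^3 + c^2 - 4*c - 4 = (c - 2)*(c + 1)*(c + 2)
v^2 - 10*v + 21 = (v - 7)*(v - 3)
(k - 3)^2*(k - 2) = k^3 - 8*k^2 + 21*k - 18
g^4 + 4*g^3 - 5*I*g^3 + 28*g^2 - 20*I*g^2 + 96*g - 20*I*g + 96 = (g + 2)^2*(g - 8*I)*(g + 3*I)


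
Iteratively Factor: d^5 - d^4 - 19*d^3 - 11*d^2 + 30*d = (d + 3)*(d^4 - 4*d^3 - 7*d^2 + 10*d) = (d - 1)*(d + 3)*(d^3 - 3*d^2 - 10*d) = d*(d - 1)*(d + 3)*(d^2 - 3*d - 10) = d*(d - 1)*(d + 2)*(d + 3)*(d - 5)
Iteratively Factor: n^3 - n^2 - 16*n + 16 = (n - 1)*(n^2 - 16) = (n - 1)*(n + 4)*(n - 4)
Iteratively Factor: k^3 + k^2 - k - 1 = (k - 1)*(k^2 + 2*k + 1) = (k - 1)*(k + 1)*(k + 1)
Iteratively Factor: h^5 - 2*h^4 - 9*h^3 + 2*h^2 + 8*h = (h - 1)*(h^4 - h^3 - 10*h^2 - 8*h) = (h - 1)*(h + 1)*(h^3 - 2*h^2 - 8*h) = (h - 1)*(h + 1)*(h + 2)*(h^2 - 4*h) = (h - 4)*(h - 1)*(h + 1)*(h + 2)*(h)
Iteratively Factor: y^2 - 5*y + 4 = (y - 1)*(y - 4)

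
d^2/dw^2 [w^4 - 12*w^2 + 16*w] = 12*w^2 - 24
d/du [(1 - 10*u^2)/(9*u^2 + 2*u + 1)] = 2*(-10*u^2 - 19*u - 1)/(81*u^4 + 36*u^3 + 22*u^2 + 4*u + 1)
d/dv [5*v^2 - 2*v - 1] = 10*v - 2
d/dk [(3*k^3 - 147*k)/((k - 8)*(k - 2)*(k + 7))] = 3*(-3*k^2 + 32*k - 112)/(k^4 - 20*k^3 + 132*k^2 - 320*k + 256)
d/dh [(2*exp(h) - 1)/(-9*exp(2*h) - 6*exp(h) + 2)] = (18*exp(2*h) - 18*exp(h) - 2)*exp(h)/(81*exp(4*h) + 108*exp(3*h) - 24*exp(h) + 4)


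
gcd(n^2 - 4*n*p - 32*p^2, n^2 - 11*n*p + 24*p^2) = -n + 8*p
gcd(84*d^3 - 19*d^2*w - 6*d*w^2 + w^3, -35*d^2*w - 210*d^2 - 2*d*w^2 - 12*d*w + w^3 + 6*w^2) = -7*d + w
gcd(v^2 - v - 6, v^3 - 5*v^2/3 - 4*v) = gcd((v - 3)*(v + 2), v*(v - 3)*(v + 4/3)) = v - 3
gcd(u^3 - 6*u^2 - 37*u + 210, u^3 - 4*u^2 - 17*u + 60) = u - 5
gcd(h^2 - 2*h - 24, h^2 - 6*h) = h - 6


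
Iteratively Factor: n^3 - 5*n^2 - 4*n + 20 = (n - 5)*(n^2 - 4) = (n - 5)*(n + 2)*(n - 2)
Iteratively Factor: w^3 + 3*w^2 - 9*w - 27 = (w + 3)*(w^2 - 9) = (w + 3)^2*(w - 3)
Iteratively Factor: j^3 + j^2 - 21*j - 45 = (j + 3)*(j^2 - 2*j - 15) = (j + 3)^2*(j - 5)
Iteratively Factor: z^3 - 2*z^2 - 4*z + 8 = (z + 2)*(z^2 - 4*z + 4) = (z - 2)*(z + 2)*(z - 2)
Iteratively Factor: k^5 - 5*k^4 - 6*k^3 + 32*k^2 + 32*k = (k + 2)*(k^4 - 7*k^3 + 8*k^2 + 16*k) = (k - 4)*(k + 2)*(k^3 - 3*k^2 - 4*k) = k*(k - 4)*(k + 2)*(k^2 - 3*k - 4) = k*(k - 4)*(k + 1)*(k + 2)*(k - 4)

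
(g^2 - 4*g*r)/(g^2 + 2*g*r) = (g - 4*r)/(g + 2*r)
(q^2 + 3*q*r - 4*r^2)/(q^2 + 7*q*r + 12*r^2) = (q - r)/(q + 3*r)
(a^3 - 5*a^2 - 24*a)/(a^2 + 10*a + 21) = a*(a - 8)/(a + 7)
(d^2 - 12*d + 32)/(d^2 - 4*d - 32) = (d - 4)/(d + 4)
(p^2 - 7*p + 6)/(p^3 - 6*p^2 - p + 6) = 1/(p + 1)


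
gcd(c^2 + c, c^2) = c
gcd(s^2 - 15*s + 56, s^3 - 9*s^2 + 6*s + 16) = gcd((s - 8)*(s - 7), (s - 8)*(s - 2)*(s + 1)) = s - 8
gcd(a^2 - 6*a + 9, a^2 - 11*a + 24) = a - 3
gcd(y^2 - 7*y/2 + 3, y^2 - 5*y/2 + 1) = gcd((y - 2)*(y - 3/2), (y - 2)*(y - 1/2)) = y - 2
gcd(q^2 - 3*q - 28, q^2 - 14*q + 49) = q - 7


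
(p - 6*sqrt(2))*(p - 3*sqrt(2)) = p^2 - 9*sqrt(2)*p + 36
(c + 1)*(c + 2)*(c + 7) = c^3 + 10*c^2 + 23*c + 14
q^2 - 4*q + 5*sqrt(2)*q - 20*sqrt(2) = (q - 4)*(q + 5*sqrt(2))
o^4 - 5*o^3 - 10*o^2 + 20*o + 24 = (o - 6)*(o - 2)*(o + 1)*(o + 2)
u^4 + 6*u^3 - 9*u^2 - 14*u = u*(u - 2)*(u + 1)*(u + 7)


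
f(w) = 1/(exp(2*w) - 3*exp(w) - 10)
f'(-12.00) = 0.00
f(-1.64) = -0.09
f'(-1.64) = 0.00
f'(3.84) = -0.00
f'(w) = (-2*exp(2*w) + 3*exp(w))/(exp(2*w) - 3*exp(w) - 10)^2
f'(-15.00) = 0.00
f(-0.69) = -0.09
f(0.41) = -0.08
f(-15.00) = -0.10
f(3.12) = 0.00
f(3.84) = 0.00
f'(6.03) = -0.00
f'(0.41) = -0.00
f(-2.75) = -0.10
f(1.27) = -0.12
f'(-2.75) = 0.00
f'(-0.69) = 0.01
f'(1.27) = -0.23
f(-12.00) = -0.10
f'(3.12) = -0.01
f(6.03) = 0.00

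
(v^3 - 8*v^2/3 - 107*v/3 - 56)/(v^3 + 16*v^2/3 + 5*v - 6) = (3*v^2 - 17*v - 56)/(3*v^2 + 7*v - 6)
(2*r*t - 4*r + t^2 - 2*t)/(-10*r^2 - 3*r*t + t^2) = (2 - t)/(5*r - t)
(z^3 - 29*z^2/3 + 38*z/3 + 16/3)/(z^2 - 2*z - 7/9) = 3*(z^2 - 10*z + 16)/(3*z - 7)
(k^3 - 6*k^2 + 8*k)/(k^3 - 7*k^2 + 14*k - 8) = k/(k - 1)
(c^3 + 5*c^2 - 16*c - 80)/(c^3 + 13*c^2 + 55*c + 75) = (c^2 - 16)/(c^2 + 8*c + 15)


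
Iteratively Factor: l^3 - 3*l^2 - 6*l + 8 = (l - 4)*(l^2 + l - 2) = (l - 4)*(l + 2)*(l - 1)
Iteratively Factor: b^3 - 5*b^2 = (b - 5)*(b^2) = b*(b - 5)*(b)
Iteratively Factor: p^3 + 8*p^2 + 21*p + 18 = (p + 2)*(p^2 + 6*p + 9) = (p + 2)*(p + 3)*(p + 3)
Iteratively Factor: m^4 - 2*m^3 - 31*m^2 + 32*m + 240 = (m - 5)*(m^3 + 3*m^2 - 16*m - 48) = (m - 5)*(m + 3)*(m^2 - 16) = (m - 5)*(m - 4)*(m + 3)*(m + 4)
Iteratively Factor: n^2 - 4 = (n - 2)*(n + 2)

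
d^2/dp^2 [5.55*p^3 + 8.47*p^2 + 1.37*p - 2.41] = 33.3*p + 16.94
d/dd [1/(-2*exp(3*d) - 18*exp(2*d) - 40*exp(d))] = (3*exp(2*d) + 18*exp(d) + 20)*exp(-d)/(2*(exp(2*d) + 9*exp(d) + 20)^2)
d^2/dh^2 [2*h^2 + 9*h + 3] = 4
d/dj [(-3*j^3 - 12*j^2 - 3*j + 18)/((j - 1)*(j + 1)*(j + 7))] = 3*(-3*j^2 - 2*j + 13)/(j^4 + 16*j^3 + 78*j^2 + 112*j + 49)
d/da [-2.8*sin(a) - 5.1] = -2.8*cos(a)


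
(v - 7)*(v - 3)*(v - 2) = v^3 - 12*v^2 + 41*v - 42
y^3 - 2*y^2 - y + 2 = (y - 2)*(y - 1)*(y + 1)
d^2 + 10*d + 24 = (d + 4)*(d + 6)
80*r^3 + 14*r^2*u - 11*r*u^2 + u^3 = (-8*r + u)*(-5*r + u)*(2*r + u)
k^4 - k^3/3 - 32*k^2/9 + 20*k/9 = k*(k - 5/3)*(k - 2/3)*(k + 2)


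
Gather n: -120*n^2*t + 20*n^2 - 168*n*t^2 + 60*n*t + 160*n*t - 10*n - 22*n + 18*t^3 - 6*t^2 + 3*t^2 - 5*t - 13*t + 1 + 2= n^2*(20 - 120*t) + n*(-168*t^2 + 220*t - 32) + 18*t^3 - 3*t^2 - 18*t + 3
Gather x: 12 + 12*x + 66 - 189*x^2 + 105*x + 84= -189*x^2 + 117*x + 162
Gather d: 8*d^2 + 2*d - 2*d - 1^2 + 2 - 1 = 8*d^2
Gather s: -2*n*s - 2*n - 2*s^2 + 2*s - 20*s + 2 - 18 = -2*n - 2*s^2 + s*(-2*n - 18) - 16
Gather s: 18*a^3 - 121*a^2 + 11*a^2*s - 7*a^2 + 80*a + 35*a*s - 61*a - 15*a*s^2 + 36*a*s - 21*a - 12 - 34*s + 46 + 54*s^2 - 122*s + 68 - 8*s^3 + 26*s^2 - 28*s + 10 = 18*a^3 - 128*a^2 - 2*a - 8*s^3 + s^2*(80 - 15*a) + s*(11*a^2 + 71*a - 184) + 112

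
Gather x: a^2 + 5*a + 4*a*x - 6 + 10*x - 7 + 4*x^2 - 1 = a^2 + 5*a + 4*x^2 + x*(4*a + 10) - 14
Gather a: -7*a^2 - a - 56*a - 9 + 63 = -7*a^2 - 57*a + 54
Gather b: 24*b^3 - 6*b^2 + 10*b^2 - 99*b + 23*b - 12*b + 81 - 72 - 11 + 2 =24*b^3 + 4*b^2 - 88*b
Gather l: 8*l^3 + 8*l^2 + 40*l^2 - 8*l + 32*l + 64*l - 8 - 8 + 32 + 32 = 8*l^3 + 48*l^2 + 88*l + 48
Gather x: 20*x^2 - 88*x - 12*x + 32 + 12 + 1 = 20*x^2 - 100*x + 45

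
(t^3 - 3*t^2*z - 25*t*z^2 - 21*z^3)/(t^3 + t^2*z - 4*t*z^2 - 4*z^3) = (-t^2 + 4*t*z + 21*z^2)/(-t^2 + 4*z^2)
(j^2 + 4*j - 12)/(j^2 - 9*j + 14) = (j + 6)/(j - 7)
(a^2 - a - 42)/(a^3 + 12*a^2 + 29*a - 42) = (a - 7)/(a^2 + 6*a - 7)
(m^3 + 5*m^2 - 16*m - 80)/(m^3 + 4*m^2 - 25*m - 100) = (m - 4)/(m - 5)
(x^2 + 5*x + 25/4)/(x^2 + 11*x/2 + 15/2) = (x + 5/2)/(x + 3)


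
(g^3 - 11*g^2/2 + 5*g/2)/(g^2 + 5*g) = (2*g^2 - 11*g + 5)/(2*(g + 5))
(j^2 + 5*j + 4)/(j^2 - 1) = (j + 4)/(j - 1)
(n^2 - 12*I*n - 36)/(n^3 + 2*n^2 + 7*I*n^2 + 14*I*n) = (n^2 - 12*I*n - 36)/(n*(n^2 + n*(2 + 7*I) + 14*I))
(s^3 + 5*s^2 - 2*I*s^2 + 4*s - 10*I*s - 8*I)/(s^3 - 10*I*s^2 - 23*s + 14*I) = (s^2 + 5*s + 4)/(s^2 - 8*I*s - 7)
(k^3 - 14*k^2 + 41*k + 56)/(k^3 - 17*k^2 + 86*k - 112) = (k + 1)/(k - 2)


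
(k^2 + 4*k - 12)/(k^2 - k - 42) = (k - 2)/(k - 7)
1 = 1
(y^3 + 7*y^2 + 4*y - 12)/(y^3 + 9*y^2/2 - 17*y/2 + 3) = 2*(y + 2)/(2*y - 1)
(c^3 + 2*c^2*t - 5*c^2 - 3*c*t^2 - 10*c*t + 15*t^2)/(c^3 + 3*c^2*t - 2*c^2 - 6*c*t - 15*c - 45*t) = (c - t)/(c + 3)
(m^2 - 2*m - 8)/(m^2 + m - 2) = (m - 4)/(m - 1)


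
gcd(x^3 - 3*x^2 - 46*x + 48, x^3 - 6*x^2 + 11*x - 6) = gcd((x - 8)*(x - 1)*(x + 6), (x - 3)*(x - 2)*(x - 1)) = x - 1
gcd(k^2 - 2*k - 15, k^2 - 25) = k - 5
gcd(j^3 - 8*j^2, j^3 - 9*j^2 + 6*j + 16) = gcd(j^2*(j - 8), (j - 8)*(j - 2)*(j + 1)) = j - 8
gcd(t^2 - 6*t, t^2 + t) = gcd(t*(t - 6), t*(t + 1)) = t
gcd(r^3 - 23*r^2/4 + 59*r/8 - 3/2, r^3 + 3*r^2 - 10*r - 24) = 1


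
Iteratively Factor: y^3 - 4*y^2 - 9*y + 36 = (y + 3)*(y^2 - 7*y + 12) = (y - 3)*(y + 3)*(y - 4)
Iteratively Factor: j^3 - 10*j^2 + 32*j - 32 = (j - 2)*(j^2 - 8*j + 16) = (j - 4)*(j - 2)*(j - 4)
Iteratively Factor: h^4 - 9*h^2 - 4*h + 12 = (h + 2)*(h^3 - 2*h^2 - 5*h + 6) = (h - 1)*(h + 2)*(h^2 - h - 6) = (h - 1)*(h + 2)^2*(h - 3)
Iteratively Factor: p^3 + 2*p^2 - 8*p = (p - 2)*(p^2 + 4*p) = (p - 2)*(p + 4)*(p)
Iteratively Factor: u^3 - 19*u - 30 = (u + 3)*(u^2 - 3*u - 10) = (u - 5)*(u + 3)*(u + 2)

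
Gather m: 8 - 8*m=8 - 8*m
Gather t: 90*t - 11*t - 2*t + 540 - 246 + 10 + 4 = 77*t + 308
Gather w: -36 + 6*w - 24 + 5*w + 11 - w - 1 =10*w - 50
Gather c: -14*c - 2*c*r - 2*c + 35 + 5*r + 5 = c*(-2*r - 16) + 5*r + 40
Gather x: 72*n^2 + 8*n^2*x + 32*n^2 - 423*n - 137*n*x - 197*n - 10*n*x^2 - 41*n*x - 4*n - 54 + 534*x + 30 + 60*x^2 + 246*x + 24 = 104*n^2 - 624*n + x^2*(60 - 10*n) + x*(8*n^2 - 178*n + 780)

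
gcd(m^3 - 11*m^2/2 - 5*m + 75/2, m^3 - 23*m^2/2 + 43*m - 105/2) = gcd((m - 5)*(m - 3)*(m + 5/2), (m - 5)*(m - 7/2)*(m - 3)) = m^2 - 8*m + 15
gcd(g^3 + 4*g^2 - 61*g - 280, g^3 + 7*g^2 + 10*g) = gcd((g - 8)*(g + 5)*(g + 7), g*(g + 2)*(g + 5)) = g + 5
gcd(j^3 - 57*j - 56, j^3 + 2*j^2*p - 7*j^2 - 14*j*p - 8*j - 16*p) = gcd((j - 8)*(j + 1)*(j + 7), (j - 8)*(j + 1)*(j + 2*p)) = j^2 - 7*j - 8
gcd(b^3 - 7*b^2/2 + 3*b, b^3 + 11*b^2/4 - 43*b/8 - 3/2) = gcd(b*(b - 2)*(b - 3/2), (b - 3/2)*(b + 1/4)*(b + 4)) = b - 3/2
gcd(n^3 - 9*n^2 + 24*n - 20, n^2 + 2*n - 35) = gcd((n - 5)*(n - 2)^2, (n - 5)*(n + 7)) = n - 5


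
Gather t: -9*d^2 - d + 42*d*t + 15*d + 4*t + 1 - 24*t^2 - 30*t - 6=-9*d^2 + 14*d - 24*t^2 + t*(42*d - 26) - 5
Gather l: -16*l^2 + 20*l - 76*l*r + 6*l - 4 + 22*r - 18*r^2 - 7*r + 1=-16*l^2 + l*(26 - 76*r) - 18*r^2 + 15*r - 3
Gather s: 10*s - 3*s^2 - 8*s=-3*s^2 + 2*s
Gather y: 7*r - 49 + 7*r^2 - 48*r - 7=7*r^2 - 41*r - 56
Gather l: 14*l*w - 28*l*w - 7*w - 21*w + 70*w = -14*l*w + 42*w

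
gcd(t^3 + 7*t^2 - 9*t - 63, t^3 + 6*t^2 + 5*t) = 1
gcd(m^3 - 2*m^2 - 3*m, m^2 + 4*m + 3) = m + 1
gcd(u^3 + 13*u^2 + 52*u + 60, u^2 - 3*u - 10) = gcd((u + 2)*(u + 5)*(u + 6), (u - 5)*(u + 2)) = u + 2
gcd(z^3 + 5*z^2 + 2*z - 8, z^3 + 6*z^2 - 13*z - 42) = z + 2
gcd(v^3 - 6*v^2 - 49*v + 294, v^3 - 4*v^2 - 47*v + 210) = v^2 + v - 42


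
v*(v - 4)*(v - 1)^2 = v^4 - 6*v^3 + 9*v^2 - 4*v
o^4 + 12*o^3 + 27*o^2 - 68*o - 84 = (o - 2)*(o + 1)*(o + 6)*(o + 7)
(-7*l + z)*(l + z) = -7*l^2 - 6*l*z + z^2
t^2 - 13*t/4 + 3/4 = (t - 3)*(t - 1/4)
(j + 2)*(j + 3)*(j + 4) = j^3 + 9*j^2 + 26*j + 24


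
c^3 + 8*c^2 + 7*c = c*(c + 1)*(c + 7)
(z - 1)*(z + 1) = z^2 - 1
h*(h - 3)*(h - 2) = h^3 - 5*h^2 + 6*h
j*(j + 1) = j^2 + j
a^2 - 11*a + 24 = (a - 8)*(a - 3)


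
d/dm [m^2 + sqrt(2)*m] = 2*m + sqrt(2)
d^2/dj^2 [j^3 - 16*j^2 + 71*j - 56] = 6*j - 32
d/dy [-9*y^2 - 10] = -18*y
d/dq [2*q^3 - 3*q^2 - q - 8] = 6*q^2 - 6*q - 1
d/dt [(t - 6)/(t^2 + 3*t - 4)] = (-t^2 + 12*t + 14)/(t^4 + 6*t^3 + t^2 - 24*t + 16)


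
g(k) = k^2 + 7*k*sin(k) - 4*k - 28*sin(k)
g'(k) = 7*k*cos(k) + 2*k + 7*sin(k) - 28*cos(k) - 4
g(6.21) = 12.59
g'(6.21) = 23.34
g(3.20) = -2.23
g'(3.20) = 7.58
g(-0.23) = 7.72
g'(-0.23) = -34.89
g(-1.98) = 50.24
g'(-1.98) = 2.27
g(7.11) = 38.13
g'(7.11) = 30.11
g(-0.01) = 0.32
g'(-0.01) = -32.16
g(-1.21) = 40.43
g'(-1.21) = -25.84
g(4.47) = -1.09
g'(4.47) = -2.65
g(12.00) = 65.95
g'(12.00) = 63.50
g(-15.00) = 371.49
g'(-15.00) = 62.49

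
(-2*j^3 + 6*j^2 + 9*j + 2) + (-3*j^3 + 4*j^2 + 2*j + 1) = -5*j^3 + 10*j^2 + 11*j + 3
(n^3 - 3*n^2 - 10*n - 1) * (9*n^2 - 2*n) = 9*n^5 - 29*n^4 - 84*n^3 + 11*n^2 + 2*n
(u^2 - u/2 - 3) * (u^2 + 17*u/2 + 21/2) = u^4 + 8*u^3 + 13*u^2/4 - 123*u/4 - 63/2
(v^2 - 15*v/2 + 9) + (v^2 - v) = 2*v^2 - 17*v/2 + 9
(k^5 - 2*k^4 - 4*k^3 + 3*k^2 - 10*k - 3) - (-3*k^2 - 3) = k^5 - 2*k^4 - 4*k^3 + 6*k^2 - 10*k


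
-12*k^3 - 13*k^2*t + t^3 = (-4*k + t)*(k + t)*(3*k + t)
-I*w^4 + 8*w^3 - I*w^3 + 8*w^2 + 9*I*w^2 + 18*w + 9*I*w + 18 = (w - I)*(w + 3*I)*(w + 6*I)*(-I*w - I)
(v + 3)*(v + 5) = v^2 + 8*v + 15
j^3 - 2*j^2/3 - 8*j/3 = j*(j - 2)*(j + 4/3)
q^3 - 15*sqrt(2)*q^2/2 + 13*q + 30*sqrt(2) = (q - 6*sqrt(2))*(q - 5*sqrt(2)/2)*(q + sqrt(2))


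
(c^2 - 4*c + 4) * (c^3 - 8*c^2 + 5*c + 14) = c^5 - 12*c^4 + 41*c^3 - 38*c^2 - 36*c + 56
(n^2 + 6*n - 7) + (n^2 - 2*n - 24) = 2*n^2 + 4*n - 31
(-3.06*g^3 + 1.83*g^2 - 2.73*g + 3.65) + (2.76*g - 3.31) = -3.06*g^3 + 1.83*g^2 + 0.0299999999999998*g + 0.34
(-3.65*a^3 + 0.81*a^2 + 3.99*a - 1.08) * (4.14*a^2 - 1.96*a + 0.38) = -15.111*a^5 + 10.5074*a^4 + 13.544*a^3 - 11.9838*a^2 + 3.633*a - 0.4104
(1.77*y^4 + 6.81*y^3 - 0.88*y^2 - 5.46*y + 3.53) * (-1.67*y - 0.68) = -2.9559*y^5 - 12.5763*y^4 - 3.1612*y^3 + 9.7166*y^2 - 2.1823*y - 2.4004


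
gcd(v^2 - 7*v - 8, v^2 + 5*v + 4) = v + 1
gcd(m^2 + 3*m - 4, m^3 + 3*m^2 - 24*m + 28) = 1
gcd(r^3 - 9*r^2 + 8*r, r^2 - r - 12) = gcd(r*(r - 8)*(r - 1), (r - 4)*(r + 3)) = 1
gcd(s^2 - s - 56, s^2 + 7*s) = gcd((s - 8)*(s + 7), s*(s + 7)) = s + 7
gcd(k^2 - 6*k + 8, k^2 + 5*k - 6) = 1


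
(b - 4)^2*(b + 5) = b^3 - 3*b^2 - 24*b + 80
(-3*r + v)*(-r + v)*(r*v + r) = 3*r^3*v + 3*r^3 - 4*r^2*v^2 - 4*r^2*v + r*v^3 + r*v^2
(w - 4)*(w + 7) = w^2 + 3*w - 28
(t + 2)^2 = t^2 + 4*t + 4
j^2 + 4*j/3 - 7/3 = (j - 1)*(j + 7/3)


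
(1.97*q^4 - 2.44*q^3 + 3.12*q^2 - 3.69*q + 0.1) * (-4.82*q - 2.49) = -9.4954*q^5 + 6.8555*q^4 - 8.9628*q^3 + 10.017*q^2 + 8.7061*q - 0.249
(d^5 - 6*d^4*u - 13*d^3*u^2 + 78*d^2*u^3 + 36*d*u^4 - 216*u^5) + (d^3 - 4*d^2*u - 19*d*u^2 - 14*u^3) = d^5 - 6*d^4*u - 13*d^3*u^2 + d^3 + 78*d^2*u^3 - 4*d^2*u + 36*d*u^4 - 19*d*u^2 - 216*u^5 - 14*u^3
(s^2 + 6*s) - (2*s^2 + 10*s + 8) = -s^2 - 4*s - 8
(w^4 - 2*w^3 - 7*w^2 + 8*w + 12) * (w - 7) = w^5 - 9*w^4 + 7*w^3 + 57*w^2 - 44*w - 84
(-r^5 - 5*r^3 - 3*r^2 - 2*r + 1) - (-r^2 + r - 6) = -r^5 - 5*r^3 - 2*r^2 - 3*r + 7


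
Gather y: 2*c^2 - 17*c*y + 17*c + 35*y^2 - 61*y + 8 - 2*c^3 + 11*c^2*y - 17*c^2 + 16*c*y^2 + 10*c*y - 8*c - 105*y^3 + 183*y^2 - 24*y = -2*c^3 - 15*c^2 + 9*c - 105*y^3 + y^2*(16*c + 218) + y*(11*c^2 - 7*c - 85) + 8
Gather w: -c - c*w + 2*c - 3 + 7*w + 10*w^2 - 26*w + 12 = c + 10*w^2 + w*(-c - 19) + 9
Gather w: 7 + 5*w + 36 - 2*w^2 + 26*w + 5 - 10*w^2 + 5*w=-12*w^2 + 36*w + 48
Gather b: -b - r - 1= -b - r - 1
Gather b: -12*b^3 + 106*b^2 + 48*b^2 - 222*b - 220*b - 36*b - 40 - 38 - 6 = -12*b^3 + 154*b^2 - 478*b - 84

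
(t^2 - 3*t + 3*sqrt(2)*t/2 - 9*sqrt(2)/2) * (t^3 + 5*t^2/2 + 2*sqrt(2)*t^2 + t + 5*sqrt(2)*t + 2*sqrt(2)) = t^5 - t^4/2 + 7*sqrt(2)*t^4/2 - 7*sqrt(2)*t^3/4 - t^3/2 - 91*sqrt(2)*t^2/4 - 6*t^2 - 39*t - 21*sqrt(2)*t/2 - 18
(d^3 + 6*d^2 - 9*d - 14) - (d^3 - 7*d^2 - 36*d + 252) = 13*d^2 + 27*d - 266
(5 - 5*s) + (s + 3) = 8 - 4*s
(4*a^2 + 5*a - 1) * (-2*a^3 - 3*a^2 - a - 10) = -8*a^5 - 22*a^4 - 17*a^3 - 42*a^2 - 49*a + 10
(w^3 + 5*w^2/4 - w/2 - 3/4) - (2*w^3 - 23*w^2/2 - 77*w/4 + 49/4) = -w^3 + 51*w^2/4 + 75*w/4 - 13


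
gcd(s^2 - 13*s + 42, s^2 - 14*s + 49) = s - 7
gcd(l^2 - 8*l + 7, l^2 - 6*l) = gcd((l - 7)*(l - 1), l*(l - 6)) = 1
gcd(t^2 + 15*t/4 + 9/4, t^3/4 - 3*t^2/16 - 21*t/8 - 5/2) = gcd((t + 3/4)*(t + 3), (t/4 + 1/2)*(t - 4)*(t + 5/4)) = 1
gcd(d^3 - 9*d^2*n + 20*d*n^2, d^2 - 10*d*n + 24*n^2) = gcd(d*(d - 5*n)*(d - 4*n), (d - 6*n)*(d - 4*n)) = d - 4*n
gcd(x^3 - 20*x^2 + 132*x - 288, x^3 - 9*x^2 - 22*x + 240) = x^2 - 14*x + 48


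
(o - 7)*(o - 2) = o^2 - 9*o + 14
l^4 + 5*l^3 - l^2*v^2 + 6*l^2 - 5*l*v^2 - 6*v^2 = (l + 2)*(l + 3)*(l - v)*(l + v)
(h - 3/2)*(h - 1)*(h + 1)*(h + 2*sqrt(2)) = h^4 - 3*h^3/2 + 2*sqrt(2)*h^3 - 3*sqrt(2)*h^2 - h^2 - 2*sqrt(2)*h + 3*h/2 + 3*sqrt(2)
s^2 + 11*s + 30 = (s + 5)*(s + 6)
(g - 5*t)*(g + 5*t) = g^2 - 25*t^2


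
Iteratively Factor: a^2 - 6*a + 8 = (a - 2)*(a - 4)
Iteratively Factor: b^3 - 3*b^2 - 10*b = (b - 5)*(b^2 + 2*b) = (b - 5)*(b + 2)*(b)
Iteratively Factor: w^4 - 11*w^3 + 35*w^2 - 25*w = (w)*(w^3 - 11*w^2 + 35*w - 25) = w*(w - 5)*(w^2 - 6*w + 5) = w*(w - 5)*(w - 1)*(w - 5)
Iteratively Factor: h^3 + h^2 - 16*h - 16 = (h - 4)*(h^2 + 5*h + 4) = (h - 4)*(h + 1)*(h + 4)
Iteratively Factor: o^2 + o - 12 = (o + 4)*(o - 3)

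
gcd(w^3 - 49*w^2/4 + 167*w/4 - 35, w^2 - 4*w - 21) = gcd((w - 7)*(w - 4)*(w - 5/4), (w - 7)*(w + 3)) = w - 7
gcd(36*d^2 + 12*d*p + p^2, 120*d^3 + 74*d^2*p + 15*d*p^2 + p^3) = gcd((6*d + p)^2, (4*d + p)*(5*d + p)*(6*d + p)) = 6*d + p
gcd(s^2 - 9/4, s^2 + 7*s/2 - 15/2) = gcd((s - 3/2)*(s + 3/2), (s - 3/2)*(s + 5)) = s - 3/2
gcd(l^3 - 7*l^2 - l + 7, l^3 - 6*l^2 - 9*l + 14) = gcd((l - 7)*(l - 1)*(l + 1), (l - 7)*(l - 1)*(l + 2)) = l^2 - 8*l + 7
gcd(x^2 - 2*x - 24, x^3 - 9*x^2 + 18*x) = x - 6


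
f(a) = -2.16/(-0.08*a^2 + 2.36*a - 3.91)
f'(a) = -2.16*(0.16*a - 2.36)/(-0.08*a^2 + 2.36*a - 3.91)^2 = (5.0976 - 0.3456*a)/(0.08*a^2 - 2.36*a + 3.91)^2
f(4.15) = -0.48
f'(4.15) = 0.18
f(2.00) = -4.41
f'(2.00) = 18.35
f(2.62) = -1.25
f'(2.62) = 1.41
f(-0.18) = 0.50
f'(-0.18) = 0.27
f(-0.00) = 0.55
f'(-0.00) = 0.33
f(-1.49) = 0.28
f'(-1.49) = 0.10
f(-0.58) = 0.41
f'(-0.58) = 0.19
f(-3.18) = 0.18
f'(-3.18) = 0.04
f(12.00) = -0.17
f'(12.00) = 0.01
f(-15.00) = 0.04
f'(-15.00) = 0.00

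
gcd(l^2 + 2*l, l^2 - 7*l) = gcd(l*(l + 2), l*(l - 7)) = l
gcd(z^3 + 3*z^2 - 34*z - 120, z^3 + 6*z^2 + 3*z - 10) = z + 5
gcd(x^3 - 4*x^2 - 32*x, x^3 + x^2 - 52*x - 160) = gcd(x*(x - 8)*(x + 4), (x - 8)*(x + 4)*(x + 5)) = x^2 - 4*x - 32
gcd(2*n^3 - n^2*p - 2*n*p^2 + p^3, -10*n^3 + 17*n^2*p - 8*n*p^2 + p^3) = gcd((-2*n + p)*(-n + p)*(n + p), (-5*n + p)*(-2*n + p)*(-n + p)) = 2*n^2 - 3*n*p + p^2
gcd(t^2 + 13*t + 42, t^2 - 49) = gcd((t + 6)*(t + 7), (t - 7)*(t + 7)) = t + 7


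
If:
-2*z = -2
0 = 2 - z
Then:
No Solution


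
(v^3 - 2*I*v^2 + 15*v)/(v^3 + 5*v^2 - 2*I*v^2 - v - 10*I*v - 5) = v*(v^2 - 2*I*v + 15)/(v^3 + v^2*(5 - 2*I) - v*(1 + 10*I) - 5)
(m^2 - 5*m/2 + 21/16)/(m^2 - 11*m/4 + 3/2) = (m - 7/4)/(m - 2)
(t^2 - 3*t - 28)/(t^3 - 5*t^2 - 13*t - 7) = (t + 4)/(t^2 + 2*t + 1)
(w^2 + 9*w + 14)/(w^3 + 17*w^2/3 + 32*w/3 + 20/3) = 3*(w + 7)/(3*w^2 + 11*w + 10)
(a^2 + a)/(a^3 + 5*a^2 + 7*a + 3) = a/(a^2 + 4*a + 3)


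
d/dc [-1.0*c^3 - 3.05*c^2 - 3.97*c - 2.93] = -3.0*c^2 - 6.1*c - 3.97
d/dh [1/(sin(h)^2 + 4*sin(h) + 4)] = -2*cos(h)/(sin(h) + 2)^3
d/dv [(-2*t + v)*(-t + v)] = -3*t + 2*v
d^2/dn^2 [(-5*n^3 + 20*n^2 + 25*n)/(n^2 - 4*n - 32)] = 270*(-n^3 - 96*n + 128)/(n^6 - 12*n^5 - 48*n^4 + 704*n^3 + 1536*n^2 - 12288*n - 32768)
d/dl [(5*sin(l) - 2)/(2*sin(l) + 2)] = 7*cos(l)/(2*(sin(l) + 1)^2)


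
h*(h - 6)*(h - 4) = h^3 - 10*h^2 + 24*h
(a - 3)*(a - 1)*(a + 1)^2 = a^4 - 2*a^3 - 4*a^2 + 2*a + 3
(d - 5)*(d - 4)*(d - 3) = d^3 - 12*d^2 + 47*d - 60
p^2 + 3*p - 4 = (p - 1)*(p + 4)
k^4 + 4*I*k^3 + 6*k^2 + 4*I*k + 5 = (k - I)^2*(k + I)*(k + 5*I)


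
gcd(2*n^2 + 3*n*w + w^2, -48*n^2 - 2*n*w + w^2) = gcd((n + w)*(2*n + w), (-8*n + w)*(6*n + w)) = 1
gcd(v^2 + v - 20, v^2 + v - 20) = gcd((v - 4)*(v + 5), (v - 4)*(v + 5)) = v^2 + v - 20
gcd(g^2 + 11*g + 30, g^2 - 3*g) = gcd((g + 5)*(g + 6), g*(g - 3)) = 1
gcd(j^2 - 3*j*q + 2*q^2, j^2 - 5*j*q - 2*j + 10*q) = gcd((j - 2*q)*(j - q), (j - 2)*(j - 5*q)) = 1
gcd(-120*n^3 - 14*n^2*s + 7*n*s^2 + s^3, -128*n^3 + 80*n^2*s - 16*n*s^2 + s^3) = -4*n + s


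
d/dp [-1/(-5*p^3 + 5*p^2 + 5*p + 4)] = 5*(-3*p^2 + 2*p + 1)/(-5*p^3 + 5*p^2 + 5*p + 4)^2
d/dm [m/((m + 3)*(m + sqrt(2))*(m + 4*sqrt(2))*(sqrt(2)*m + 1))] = (-3*sqrt(2)*m^4 - 22*m^3 - 6*sqrt(2)*m^3 - 33*m^2 - 13*sqrt(2)*m^2 + 24)/(2*m^8 + 12*m^7 + 22*sqrt(2)*m^7 + 132*sqrt(2)*m^6 + 191*m^6 + 500*sqrt(2)*m^5 + 1038*m^5 + 2071*m^4 + 1812*sqrt(2)*m^4 + 3084*m^3 + 2926*sqrt(2)*m^3 + 1248*sqrt(2)*m^2 + 4690*m^2 + 384*m + 1872*sqrt(2)*m + 576)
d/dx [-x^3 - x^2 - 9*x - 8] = -3*x^2 - 2*x - 9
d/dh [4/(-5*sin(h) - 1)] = 20*cos(h)/(5*sin(h) + 1)^2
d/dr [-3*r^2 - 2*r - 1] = -6*r - 2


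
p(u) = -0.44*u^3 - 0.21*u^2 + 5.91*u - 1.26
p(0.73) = 2.77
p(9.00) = -285.84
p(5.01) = -32.25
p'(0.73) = 4.90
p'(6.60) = -54.36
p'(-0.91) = 5.20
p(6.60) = -97.90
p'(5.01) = -29.33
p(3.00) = 2.70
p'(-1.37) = 4.01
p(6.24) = -79.47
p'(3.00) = -7.23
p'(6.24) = -48.11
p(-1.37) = -8.62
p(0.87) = 3.43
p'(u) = -1.32*u^2 - 0.42*u + 5.91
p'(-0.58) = 5.71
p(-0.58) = -4.67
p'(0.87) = 4.55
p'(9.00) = -104.79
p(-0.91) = -6.48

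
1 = 1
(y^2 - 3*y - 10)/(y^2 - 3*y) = (y^2 - 3*y - 10)/(y*(y - 3))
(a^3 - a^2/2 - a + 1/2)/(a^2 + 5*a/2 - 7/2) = (2*a^2 + a - 1)/(2*a + 7)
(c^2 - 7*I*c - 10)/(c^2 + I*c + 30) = (c - 2*I)/(c + 6*I)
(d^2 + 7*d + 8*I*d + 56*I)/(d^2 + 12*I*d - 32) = (d + 7)/(d + 4*I)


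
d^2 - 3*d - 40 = (d - 8)*(d + 5)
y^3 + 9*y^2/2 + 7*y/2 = y*(y + 1)*(y + 7/2)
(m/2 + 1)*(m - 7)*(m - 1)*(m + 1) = m^4/2 - 5*m^3/2 - 15*m^2/2 + 5*m/2 + 7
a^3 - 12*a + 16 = (a - 2)^2*(a + 4)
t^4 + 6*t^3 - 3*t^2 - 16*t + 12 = (t - 1)^2*(t + 2)*(t + 6)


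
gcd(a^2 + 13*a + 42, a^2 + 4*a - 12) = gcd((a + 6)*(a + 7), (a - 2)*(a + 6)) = a + 6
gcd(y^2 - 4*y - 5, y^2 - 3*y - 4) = y + 1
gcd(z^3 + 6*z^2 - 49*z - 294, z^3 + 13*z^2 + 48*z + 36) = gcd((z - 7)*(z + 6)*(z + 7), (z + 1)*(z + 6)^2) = z + 6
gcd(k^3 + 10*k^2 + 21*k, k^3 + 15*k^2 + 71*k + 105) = k^2 + 10*k + 21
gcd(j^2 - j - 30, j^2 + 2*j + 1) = 1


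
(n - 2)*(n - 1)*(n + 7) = n^3 + 4*n^2 - 19*n + 14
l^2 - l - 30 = (l - 6)*(l + 5)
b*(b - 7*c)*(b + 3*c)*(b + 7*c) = b^4 + 3*b^3*c - 49*b^2*c^2 - 147*b*c^3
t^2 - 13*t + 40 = (t - 8)*(t - 5)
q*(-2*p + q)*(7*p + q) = -14*p^2*q + 5*p*q^2 + q^3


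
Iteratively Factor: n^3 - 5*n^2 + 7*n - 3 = (n - 1)*(n^2 - 4*n + 3) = (n - 1)^2*(n - 3)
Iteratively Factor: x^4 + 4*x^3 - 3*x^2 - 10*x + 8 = (x - 1)*(x^3 + 5*x^2 + 2*x - 8) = (x - 1)*(x + 4)*(x^2 + x - 2) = (x - 1)^2*(x + 4)*(x + 2)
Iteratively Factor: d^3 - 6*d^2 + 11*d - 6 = (d - 3)*(d^2 - 3*d + 2) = (d - 3)*(d - 2)*(d - 1)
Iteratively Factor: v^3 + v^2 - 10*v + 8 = (v - 2)*(v^2 + 3*v - 4) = (v - 2)*(v - 1)*(v + 4)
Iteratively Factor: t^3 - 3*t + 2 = (t + 2)*(t^2 - 2*t + 1) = (t - 1)*(t + 2)*(t - 1)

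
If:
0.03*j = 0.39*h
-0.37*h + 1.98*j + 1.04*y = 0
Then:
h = -0.0409932991722507*y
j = -0.532912889239259*y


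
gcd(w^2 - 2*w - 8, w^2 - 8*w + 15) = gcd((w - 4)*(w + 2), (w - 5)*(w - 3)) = 1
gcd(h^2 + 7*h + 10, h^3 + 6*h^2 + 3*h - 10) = h^2 + 7*h + 10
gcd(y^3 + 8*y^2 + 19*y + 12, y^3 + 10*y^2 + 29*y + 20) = y^2 + 5*y + 4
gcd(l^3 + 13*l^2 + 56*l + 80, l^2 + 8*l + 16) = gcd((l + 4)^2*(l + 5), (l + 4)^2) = l^2 + 8*l + 16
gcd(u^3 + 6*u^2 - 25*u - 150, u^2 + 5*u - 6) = u + 6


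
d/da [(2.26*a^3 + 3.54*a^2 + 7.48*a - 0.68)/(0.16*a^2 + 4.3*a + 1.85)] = (0.3616*a^4 + 19.436*a^3 + 26.5682*a^2 + 13.3156*a + 16.762)/(0.0256*a^4 + 1.376*a^3 + 19.082*a^2 + 15.91*a + 3.4225)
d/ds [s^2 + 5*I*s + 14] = 2*s + 5*I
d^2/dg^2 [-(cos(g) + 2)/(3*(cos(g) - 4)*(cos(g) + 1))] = ((1 - cos(2*g))^2/4 + 79*cos(g)/2 - 2*cos(2*g) + 5*cos(3*g)/2 - 31)/(3*(cos(g) - 4)^3*(cos(g) + 1)^2)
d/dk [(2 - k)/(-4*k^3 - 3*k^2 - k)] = (-8*k^3 + 21*k^2 + 12*k + 2)/(k^2*(16*k^4 + 24*k^3 + 17*k^2 + 6*k + 1))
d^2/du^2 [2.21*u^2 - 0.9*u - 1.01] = 4.42000000000000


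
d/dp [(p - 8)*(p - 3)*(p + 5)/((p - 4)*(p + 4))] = (p^4 - 17*p^2 - 48*p + 496)/(p^4 - 32*p^2 + 256)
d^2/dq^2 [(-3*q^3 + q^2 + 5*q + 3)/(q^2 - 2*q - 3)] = 4*q*(-7*q^2 - 18*q - 27)/(q^6 - 6*q^5 + 3*q^4 + 28*q^3 - 9*q^2 - 54*q - 27)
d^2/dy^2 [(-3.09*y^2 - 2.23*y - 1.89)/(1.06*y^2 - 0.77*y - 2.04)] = (-3.5527136788005e-15*y^4 - 10.055372*y^3 - 52.83252*y^2 - 19.677204*y - 29.127954)/(1.191016*y^6 - 2.595516*y^5 - 4.99101*y^4 + 9.533755*y^3 + 9.60534*y^2 - 9.613296*y - 8.489664)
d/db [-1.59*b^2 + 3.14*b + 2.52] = 3.14 - 3.18*b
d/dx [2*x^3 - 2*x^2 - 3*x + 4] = 6*x^2 - 4*x - 3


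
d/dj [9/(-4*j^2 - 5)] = 72*j/(4*j^2 + 5)^2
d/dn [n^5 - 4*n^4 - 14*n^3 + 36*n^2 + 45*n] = 5*n^4 - 16*n^3 - 42*n^2 + 72*n + 45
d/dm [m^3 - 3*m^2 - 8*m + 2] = 3*m^2 - 6*m - 8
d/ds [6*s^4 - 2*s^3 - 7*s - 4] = 24*s^3 - 6*s^2 - 7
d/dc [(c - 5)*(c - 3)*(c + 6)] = 3*c^2 - 4*c - 33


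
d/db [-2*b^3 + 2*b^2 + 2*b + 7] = -6*b^2 + 4*b + 2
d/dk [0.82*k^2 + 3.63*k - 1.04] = 1.64*k + 3.63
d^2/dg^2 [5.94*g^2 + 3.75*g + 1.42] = 11.8800000000000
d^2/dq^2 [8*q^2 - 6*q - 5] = 16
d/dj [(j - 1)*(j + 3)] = 2*j + 2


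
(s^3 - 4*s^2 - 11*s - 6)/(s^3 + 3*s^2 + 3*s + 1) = (s - 6)/(s + 1)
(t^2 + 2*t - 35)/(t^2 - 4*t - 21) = (-t^2 - 2*t + 35)/(-t^2 + 4*t + 21)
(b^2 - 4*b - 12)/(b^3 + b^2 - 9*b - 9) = (b^2 - 4*b - 12)/(b^3 + b^2 - 9*b - 9)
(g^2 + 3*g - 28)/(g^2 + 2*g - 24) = (g + 7)/(g + 6)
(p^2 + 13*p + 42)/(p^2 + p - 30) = (p + 7)/(p - 5)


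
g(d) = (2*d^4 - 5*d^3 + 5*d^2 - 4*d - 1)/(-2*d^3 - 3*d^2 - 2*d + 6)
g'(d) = (6*d^2 + 6*d + 2)*(2*d^4 - 5*d^3 + 5*d^2 - 4*d - 1)/(-2*d^3 - 3*d^2 - 2*d + 6)^2 + (8*d^3 - 15*d^2 + 10*d - 4)/(-2*d^3 - 3*d^2 - 2*d + 6) = (-4*d^6 - 12*d^5 + 13*d^4 + 52*d^3 - 118*d^2 + 54*d - 26)/(4*d^6 + 12*d^5 + 17*d^4 - 12*d^3 - 32*d^2 - 24*d + 36)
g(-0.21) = 0.02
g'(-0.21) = -1.08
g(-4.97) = 10.55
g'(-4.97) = -0.73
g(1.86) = -0.03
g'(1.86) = -0.63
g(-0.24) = 0.05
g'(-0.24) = -1.16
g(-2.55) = 8.45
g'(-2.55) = -1.71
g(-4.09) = 9.92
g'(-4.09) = -0.70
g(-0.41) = 0.29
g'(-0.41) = -1.71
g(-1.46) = 4.59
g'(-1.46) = -5.46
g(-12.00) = 16.66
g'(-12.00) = -0.94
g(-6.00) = 11.33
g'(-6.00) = -0.79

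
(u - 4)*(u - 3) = u^2 - 7*u + 12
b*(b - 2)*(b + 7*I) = b^3 - 2*b^2 + 7*I*b^2 - 14*I*b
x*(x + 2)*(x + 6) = x^3 + 8*x^2 + 12*x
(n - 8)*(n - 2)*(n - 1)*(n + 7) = n^4 - 4*n^3 - 51*n^2 + 166*n - 112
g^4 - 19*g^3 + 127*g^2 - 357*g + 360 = (g - 8)*(g - 5)*(g - 3)^2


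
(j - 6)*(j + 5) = j^2 - j - 30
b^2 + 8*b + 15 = (b + 3)*(b + 5)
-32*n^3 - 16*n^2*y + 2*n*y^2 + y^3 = (-4*n + y)*(2*n + y)*(4*n + y)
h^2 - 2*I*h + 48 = (h - 8*I)*(h + 6*I)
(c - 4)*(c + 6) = c^2 + 2*c - 24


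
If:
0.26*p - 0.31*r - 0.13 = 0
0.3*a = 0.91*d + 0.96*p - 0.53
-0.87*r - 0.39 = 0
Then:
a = 3.03333333333333*d - 1.87701149425287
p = -0.03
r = -0.45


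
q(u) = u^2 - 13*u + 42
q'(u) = 2*u - 13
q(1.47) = 25.05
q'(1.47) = -10.06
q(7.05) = 0.05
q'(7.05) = 1.10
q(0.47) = 36.11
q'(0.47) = -12.06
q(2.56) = 15.27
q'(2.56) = -7.88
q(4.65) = 3.17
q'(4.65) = -3.70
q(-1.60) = 65.36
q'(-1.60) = -16.20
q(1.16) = 28.27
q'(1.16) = -10.68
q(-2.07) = 73.19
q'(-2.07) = -17.14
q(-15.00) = 462.00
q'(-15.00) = -43.00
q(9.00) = 6.00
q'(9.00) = 5.00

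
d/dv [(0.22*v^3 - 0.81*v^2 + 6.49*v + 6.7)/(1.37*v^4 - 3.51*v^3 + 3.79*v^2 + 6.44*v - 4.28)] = (-0.3014*v^6 + 2.2194*v^5 - 28.6832*v^4 + 11.6774*v^3 + 37.9127*v^2 - 43.8524*v - 70.9252)/(1.8769*v^8 - 9.6174*v^7 + 22.7047*v^6 - 8.9602*v^5 - 42.5719*v^4 + 78.8608*v^3 + 9.03120000000001*v^2 - 55.1264*v + 18.3184)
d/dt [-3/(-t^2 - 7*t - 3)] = 3*(-2*t - 7)/(t^2 + 7*t + 3)^2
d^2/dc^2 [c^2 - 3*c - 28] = 2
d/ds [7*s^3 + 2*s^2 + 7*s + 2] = 21*s^2 + 4*s + 7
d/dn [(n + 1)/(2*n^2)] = (-n - 2)/(2*n^3)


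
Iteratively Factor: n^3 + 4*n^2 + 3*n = (n + 1)*(n^2 + 3*n) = (n + 1)*(n + 3)*(n)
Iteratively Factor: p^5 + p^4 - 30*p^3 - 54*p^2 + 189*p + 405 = (p + 3)*(p^4 - 2*p^3 - 24*p^2 + 18*p + 135) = (p - 3)*(p + 3)*(p^3 + p^2 - 21*p - 45) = (p - 3)*(p + 3)^2*(p^2 - 2*p - 15) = (p - 5)*(p - 3)*(p + 3)^2*(p + 3)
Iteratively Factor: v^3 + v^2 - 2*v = (v - 1)*(v^2 + 2*v) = (v - 1)*(v + 2)*(v)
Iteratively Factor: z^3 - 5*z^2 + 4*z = (z - 4)*(z^2 - z) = z*(z - 4)*(z - 1)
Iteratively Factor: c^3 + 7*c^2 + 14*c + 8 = (c + 2)*(c^2 + 5*c + 4) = (c + 1)*(c + 2)*(c + 4)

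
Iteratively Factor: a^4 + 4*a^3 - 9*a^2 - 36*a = (a + 3)*(a^3 + a^2 - 12*a) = (a - 3)*(a + 3)*(a^2 + 4*a) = a*(a - 3)*(a + 3)*(a + 4)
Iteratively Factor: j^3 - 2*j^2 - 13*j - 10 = (j - 5)*(j^2 + 3*j + 2) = (j - 5)*(j + 1)*(j + 2)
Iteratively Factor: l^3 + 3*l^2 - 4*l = (l)*(l^2 + 3*l - 4) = l*(l - 1)*(l + 4)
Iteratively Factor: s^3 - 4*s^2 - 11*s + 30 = (s - 2)*(s^2 - 2*s - 15) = (s - 2)*(s + 3)*(s - 5)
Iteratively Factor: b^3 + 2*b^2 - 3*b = (b + 3)*(b^2 - b) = (b - 1)*(b + 3)*(b)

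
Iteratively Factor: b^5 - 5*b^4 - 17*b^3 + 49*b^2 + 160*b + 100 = (b - 5)*(b^4 - 17*b^2 - 36*b - 20) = (b - 5)^2*(b^3 + 5*b^2 + 8*b + 4) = (b - 5)^2*(b + 2)*(b^2 + 3*b + 2) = (b - 5)^2*(b + 2)^2*(b + 1)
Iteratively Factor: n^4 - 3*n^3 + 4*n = (n - 2)*(n^3 - n^2 - 2*n) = (n - 2)^2*(n^2 + n) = (n - 2)^2*(n + 1)*(n)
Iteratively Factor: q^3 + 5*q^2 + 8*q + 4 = (q + 1)*(q^2 + 4*q + 4) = (q + 1)*(q + 2)*(q + 2)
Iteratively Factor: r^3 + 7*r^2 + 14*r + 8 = (r + 4)*(r^2 + 3*r + 2) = (r + 1)*(r + 4)*(r + 2)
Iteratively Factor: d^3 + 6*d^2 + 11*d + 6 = (d + 1)*(d^2 + 5*d + 6) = (d + 1)*(d + 3)*(d + 2)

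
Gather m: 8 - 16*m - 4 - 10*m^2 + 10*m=-10*m^2 - 6*m + 4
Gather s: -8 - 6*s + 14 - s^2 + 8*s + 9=-s^2 + 2*s + 15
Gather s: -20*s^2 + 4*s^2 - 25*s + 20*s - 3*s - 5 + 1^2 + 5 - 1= -16*s^2 - 8*s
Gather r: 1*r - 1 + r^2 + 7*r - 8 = r^2 + 8*r - 9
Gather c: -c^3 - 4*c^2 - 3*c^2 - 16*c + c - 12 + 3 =-c^3 - 7*c^2 - 15*c - 9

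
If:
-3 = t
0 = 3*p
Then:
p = 0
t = -3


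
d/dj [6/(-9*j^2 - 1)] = 108*j/(9*j^2 + 1)^2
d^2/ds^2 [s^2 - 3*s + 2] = 2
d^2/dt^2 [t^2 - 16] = 2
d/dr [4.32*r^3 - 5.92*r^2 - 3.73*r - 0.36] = 12.96*r^2 - 11.84*r - 3.73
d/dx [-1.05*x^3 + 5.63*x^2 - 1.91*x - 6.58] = -3.15*x^2 + 11.26*x - 1.91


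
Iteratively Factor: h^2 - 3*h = (h)*(h - 3)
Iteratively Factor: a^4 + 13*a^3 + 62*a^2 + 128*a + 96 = (a + 2)*(a^3 + 11*a^2 + 40*a + 48) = (a + 2)*(a + 3)*(a^2 + 8*a + 16) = (a + 2)*(a + 3)*(a + 4)*(a + 4)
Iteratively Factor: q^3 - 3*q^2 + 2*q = (q - 2)*(q^2 - q) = q*(q - 2)*(q - 1)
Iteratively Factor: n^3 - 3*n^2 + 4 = (n - 2)*(n^2 - n - 2) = (n - 2)^2*(n + 1)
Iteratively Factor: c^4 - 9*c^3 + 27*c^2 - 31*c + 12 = (c - 3)*(c^3 - 6*c^2 + 9*c - 4) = (c - 3)*(c - 1)*(c^2 - 5*c + 4) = (c - 4)*(c - 3)*(c - 1)*(c - 1)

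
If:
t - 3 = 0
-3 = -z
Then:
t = 3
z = 3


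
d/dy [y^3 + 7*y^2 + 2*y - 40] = 3*y^2 + 14*y + 2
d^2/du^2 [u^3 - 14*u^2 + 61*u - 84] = 6*u - 28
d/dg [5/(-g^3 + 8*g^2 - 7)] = 5*g*(3*g - 16)/(g^3 - 8*g^2 + 7)^2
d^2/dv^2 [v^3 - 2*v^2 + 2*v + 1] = 6*v - 4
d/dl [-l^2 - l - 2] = -2*l - 1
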